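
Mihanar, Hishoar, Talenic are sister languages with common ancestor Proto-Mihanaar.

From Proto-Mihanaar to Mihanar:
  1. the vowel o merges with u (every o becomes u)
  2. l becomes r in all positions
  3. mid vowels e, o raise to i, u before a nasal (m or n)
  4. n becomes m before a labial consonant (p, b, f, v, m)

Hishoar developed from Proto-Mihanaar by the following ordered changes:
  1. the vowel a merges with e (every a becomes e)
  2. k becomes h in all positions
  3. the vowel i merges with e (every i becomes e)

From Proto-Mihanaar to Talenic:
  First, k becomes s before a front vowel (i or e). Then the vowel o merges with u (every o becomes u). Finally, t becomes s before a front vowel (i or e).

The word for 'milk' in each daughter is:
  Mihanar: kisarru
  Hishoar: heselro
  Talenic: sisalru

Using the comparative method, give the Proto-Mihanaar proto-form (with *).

Position 5: Mihanar has r, Hishoar has l, Talenic has l. Hishoar preserves l here (none of its changes turn any other segment into l), so the proto-segment is *l.
Position 1: Mihanar has k, Hishoar has h, Talenic has s. Mihanar preserves k here (none of its changes turn any other segment into k), so the proto-segment is *k.
Position 4: Mihanar has a, Hishoar has e, Talenic has a. Mihanar preserves a here (none of its changes turn any other segment into a), so the proto-segment is *a.
Continuing position by position gives *kisalro; check it forward:
Mihanar: *kisalro > kisalru > kisarru  (by vowel merger, unconditioned shift)
Hishoar: start from *kisalro.
  rule 1 (vowel merger): kisalro → kiselro
  rule 2 (unconditioned shift): kiselro → hiselro
  rule 3 (vowel merger): hiselro → heselro
  ⇒ Hishoar heselro
Talenic: *kisalro
  kisalro → sisalro   [palatalisation]
  sisalro → sisalru   [vowel merger]
  sisalru (rule 3 does not apply)
  giving Talenic sisalru.
No other proto-form is consistent with every reflex, so the reconstruction is *kisalro.

*kisalro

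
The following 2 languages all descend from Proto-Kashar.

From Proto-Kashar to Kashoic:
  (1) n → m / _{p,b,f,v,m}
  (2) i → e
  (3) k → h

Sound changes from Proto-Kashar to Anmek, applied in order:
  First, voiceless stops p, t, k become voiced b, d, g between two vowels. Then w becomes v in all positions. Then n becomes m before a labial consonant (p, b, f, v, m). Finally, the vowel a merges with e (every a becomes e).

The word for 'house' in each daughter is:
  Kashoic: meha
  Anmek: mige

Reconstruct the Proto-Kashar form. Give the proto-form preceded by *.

Position 2: Kashoic has e, Anmek has i. Anmek preserves i here (none of its changes turn any other segment into i), so the proto-segment is *i.
Position 4: Kashoic has a, Anmek has e. Kashoic preserves a here (none of its changes turn any other segment into a), so the proto-segment is *a.
Continuing position by position gives *mika; check it forward:
Kashoic: start from *mika.
  rule 1: no change — mika
  rule 2 (vowel merger): mika → meka
  rule 3 (unconditioned shift): meka → meha
  ⇒ Kashoic meha
Anmek: *mika
  mika → miga   [intervocalic voicing]
  miga (rule 2 does not apply)
  miga (rule 3 does not apply)
  miga → mige   [vowel merger]
  giving Anmek mige.
Only *mika yields all of Kashoic meha, Anmek mige.

*mika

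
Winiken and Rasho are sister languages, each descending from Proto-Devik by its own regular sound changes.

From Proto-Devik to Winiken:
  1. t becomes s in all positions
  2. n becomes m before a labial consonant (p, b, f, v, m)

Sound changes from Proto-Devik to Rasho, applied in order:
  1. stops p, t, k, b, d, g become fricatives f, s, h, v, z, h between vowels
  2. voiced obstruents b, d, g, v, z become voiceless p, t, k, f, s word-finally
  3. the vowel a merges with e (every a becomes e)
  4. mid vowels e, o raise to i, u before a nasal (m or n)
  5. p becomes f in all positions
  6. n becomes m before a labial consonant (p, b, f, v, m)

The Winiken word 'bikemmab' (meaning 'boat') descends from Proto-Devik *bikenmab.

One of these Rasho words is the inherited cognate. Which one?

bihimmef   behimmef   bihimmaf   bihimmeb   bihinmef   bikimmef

bihimmef

Rasho: start from *bikenmab.
  rule 1 (intervocalic lenition): bikenmab → bihenmab
  rule 2 (final devoicing): bihenmab → bihenmap
  rule 3 (vowel merger): bihenmap → bihenmep
  rule 4 (pre-nasal raising): bihenmep → bihinmep
  rule 5 (unconditioned shift): bihinmep → bihinmef
  rule 6 (nasal place assimilation): bihinmef → bihimmef
  ⇒ Rasho bihimmef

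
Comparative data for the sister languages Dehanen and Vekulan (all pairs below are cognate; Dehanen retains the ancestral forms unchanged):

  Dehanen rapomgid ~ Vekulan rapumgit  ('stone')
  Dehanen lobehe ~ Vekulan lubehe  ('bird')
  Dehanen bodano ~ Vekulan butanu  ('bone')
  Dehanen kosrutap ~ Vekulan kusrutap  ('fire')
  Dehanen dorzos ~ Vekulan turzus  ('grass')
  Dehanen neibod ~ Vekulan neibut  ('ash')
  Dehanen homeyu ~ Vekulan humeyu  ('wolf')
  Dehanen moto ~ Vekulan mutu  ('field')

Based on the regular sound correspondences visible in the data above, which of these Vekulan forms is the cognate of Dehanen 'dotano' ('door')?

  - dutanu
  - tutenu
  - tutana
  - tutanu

dorzos ~ turzus — Dehanen d corresponds to Vekulan t word-initially before a back vowel.
bodano ~ butanu, kosrutap ~ kusrutap — Dehanen o corresponds to Vekulan u after a consonant, before a consonant other than r, m, n, p, b, f, v.
bodano ~ butanu, moto ~ mutu — Dehanen o corresponds to Vekulan u word-finally.
Applying these to Dehanen 'dotano':
  dotano → totano   (d→t word-initially before a back vowel)
  totano → tutano   (o→u after a consonant, before a consonant other than r, m, n, p, b, f, v)
  tutano → tutanu   (o→u word-finally)
So the Vekulan cognate is 'tutanu'.

tutanu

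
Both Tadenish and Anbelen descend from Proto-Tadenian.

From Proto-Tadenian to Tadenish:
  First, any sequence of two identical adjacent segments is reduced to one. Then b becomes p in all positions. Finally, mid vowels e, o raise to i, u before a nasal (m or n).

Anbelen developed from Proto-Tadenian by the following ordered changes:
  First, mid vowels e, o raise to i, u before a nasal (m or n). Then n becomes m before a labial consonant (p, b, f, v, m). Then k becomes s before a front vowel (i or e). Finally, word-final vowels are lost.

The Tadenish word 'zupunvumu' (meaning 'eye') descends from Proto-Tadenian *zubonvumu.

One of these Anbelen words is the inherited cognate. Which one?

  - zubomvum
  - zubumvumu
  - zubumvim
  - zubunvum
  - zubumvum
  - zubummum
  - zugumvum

Anbelen: start from *zubonvumu.
  rule 1 (pre-nasal raising): zubonvumu → zubunvumu
  rule 2 (nasal place assimilation): zubunvumu → zubumvumu
  rule 3: no change — zubumvumu
  rule 4 (apocope): zubumvumu → zubumvum
  ⇒ Anbelen zubumvum
Among the options, 'zubumvum' alone shows every Anbelen change applied in order.

zubumvum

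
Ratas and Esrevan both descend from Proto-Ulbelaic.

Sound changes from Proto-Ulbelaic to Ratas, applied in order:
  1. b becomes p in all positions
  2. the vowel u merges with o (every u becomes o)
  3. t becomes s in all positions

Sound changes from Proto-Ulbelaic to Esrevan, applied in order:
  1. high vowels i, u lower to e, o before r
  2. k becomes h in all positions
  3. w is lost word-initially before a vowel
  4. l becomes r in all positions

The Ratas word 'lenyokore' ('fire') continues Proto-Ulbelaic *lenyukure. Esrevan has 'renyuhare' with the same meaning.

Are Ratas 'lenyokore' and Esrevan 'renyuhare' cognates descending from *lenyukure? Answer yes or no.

no

Derive the expected Esrevan reflex of *lenyukure:
Esrevan: *lenyukure
  lenyukure → lenyukore   [pre-rhotic lowering]
  lenyukore → lenyuhore   [unconditioned shift]
  lenyuhore (rule 3 does not apply)
  lenyuhore → renyuhore   [unconditioned shift]
  giving Esrevan renyuhore.
The regular Esrevan reflex would be 'renyuhore', but the attested form is 'renyuhare'. The correspondence is irregular, so they are not cognates (the Esrevan form has a different source).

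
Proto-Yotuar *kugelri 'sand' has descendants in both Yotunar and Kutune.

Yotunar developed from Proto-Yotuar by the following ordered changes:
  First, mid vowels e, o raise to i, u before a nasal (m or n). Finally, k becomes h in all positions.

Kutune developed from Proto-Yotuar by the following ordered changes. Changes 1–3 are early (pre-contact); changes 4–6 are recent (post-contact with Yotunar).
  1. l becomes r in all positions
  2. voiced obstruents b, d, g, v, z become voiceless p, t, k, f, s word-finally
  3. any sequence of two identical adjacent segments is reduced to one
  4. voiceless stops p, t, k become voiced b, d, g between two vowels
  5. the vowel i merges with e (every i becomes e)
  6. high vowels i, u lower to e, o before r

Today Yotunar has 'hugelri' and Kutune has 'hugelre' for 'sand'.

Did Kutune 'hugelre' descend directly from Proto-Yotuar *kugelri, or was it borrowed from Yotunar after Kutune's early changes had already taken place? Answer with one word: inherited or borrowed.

borrowed

If inherited, *kugelri would pass through all of Kutune's changes:
Kutune: *kugelri
  kugelri → kugerri   [unconditioned shift]
  kugerri (rule 2 does not apply)
  kugerri → kugeri   [degemination]
  kugeri (rule 4 does not apply)
  kugeri → kugere   [vowel merger]
  kugere (rule 6 does not apply)
  giving Kutune kugere.
If borrowed from Yotunar 'hugelri' after the early changes, it would undergo only the recent ones:
  rule 4 (intervocalic voicing): no change (hugelri)
  rule 5 (vowel merger): hugelri → hugelre
  rule 6 (pre-rhotic lowering): no change (hugelre)
  ⇒ as a loan: hugelre
Kutune 'hugelre' matches the loan outcome 'hugelre', not the inherited 'kugere' — it skipped the early Kutune changes, so it was borrowed from Yotunar.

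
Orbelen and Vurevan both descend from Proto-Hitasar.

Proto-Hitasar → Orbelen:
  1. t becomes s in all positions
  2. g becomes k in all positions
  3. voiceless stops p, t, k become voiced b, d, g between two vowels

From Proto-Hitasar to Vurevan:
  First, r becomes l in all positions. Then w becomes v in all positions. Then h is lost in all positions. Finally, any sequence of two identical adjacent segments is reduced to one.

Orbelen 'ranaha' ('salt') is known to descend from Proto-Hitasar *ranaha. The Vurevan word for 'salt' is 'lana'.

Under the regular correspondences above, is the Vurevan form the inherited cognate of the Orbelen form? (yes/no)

yes

Derive the expected Vurevan reflex of *ranaha:
Vurevan: *ranaha
  ranaha → lanaha   [unconditioned shift]
  lanaha (rule 2 does not apply)
  lanaha → lanaa   [h-loss]
  lanaa → lana   [degemination]
  giving Vurevan lana.
Vurevan 'lana' matches the regular reflex exactly, so the pair is cognate.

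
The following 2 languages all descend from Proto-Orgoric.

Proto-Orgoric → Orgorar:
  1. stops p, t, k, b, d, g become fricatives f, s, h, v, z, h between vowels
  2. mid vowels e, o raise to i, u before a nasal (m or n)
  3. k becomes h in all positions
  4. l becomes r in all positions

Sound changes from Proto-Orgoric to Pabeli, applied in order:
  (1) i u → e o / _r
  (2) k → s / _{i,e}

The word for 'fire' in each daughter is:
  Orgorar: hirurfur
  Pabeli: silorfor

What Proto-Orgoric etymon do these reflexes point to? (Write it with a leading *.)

*kilurfur

Position 3: Orgorar has r, Pabeli has l. Pabeli preserves l here (none of its changes turn any other segment into l), so the proto-segment is *l.
Position 1: Orgorar has h, Pabeli has s. Taking the neighbouring segments as reconstructed: Orgorar h could go back to *k or *h; Pabeli s could go back to *k or *s — the one source consistent with every daughter is *k.
Position 4: Orgorar has u, Pabeli has o. Taking the neighbouring segments as reconstructed: Orgorar u can only go back to *u; Pabeli o could go back to *o or *u — the one source consistent with every daughter is *u.
Continuing position by position gives *kilurfur; check it forward:
Orgorar: *kilurfur > hilurfur > hirurfur  (by unconditioned shift, unconditioned shift)
Pabeli: start from *kilurfur.
  rule 1 (pre-rhotic lowering): kilurfur → kilorfor
  rule 2 (palatalisation): kilorfor → silorfor
  ⇒ Pabeli silorfor
Only *kilurfur yields all of Orgorar hirurfur, Pabeli silorfor.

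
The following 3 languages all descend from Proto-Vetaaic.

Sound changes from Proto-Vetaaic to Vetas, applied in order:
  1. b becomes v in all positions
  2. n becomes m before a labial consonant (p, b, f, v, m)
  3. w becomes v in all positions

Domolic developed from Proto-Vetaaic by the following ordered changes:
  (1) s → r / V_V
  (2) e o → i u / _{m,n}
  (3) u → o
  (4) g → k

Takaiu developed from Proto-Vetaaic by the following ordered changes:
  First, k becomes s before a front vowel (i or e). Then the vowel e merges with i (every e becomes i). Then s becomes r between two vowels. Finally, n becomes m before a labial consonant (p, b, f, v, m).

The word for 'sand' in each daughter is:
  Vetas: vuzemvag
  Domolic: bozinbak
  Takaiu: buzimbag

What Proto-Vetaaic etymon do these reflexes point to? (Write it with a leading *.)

Position 6: Vetas has v, Domolic has b, Takaiu has b. Domolic preserves b here (none of its changes turn any other segment into b), so the proto-segment is *b.
Position 1: Vetas has v, Domolic has b, Takaiu has b. Domolic preserves b here (none of its changes turn any other segment into b), so the proto-segment is *b.
Continuing position by position gives *buzenbag; check it forward:
Vetas: *buzenbag
  buzenbag → vuzenvag   [unconditioned shift]
  vuzenvag → vuzemvag   [nasal place assimilation]
  vuzemvag (rule 3 does not apply)
  giving Vetas vuzemvag.
Domolic: *buzenbag > buzinbag > bozinbag > bozinbak  (by pre-nasal raising, vowel merger, unconditioned shift)
Takaiu: *buzenbag > buzinbag > buzimbag  (by vowel merger, nasal place assimilation)
Only *buzenbag yields all of Vetas vuzemvag, Domolic bozinbak, Takaiu buzimbag.

*buzenbag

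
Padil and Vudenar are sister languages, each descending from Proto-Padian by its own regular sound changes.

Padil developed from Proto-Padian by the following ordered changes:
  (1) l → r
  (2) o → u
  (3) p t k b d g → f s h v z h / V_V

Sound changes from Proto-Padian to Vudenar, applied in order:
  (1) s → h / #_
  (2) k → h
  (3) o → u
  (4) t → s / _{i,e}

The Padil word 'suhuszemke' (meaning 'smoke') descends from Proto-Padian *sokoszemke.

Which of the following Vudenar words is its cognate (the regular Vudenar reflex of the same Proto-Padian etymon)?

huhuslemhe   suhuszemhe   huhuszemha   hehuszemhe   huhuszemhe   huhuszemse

huhuszemhe

Vudenar: *sokoszemke
  sokoszemke → hokoszemke   [debuccalisation]
  hokoszemke → hohoszemhe   [unconditioned shift]
  hohoszemhe → huhuszemhe   [vowel merger]
  huhuszemhe (rule 4 does not apply)
  giving Vudenar huhuszemhe.
The other candidates each miss or misapply at least one Vudenar change.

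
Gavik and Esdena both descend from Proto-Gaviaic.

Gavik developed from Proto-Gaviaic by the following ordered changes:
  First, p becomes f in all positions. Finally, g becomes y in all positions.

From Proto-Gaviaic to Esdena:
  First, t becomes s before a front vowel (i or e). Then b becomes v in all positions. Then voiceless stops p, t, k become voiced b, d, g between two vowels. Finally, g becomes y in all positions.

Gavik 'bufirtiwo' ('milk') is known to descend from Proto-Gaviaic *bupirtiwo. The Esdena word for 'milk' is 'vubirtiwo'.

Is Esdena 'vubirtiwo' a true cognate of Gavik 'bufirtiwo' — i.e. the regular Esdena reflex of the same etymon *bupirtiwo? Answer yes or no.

no

Derive the expected Esdena reflex of *bupirtiwo:
Esdena: *bupirtiwo
  bupirtiwo → bupirsiwo   [palatalisation]
  bupirsiwo → vupirsiwo   [unconditioned shift]
  vupirsiwo → vubirsiwo   [intervocalic voicing]
  vubirsiwo (rule 4 does not apply)
  giving Esdena vubirsiwo.
The regular Esdena reflex would be 'vubirsiwo', but the attested form is 'vubirtiwo'. The correspondence is irregular, so they are not cognates (the Esdena form has a different source).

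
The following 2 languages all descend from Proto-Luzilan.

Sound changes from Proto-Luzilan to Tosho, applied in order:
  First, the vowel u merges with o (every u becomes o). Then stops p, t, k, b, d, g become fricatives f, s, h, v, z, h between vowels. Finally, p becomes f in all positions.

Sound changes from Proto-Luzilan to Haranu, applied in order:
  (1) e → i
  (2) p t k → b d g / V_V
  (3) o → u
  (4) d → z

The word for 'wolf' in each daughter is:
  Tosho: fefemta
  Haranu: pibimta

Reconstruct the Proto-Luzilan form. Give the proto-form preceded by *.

Position 1: Tosho has f, Haranu has p. Haranu preserves p here (none of its changes turn any other segment into p), so the proto-segment is *p.
Position 2: Tosho has e, Haranu has i. Tosho preserves e here (none of its changes turn any other segment into e), so the proto-segment is *e.
This points to *pepemta. Verify forward in each daughter:
Tosho: *pepemta > pefemta > fefemta  (by intervocalic lenition, unconditioned shift)
Haranu: *pepemta > pipimta > pibimta  (by vowel merger, intervocalic voicing)
*pepemta is the unique common source.

*pepemta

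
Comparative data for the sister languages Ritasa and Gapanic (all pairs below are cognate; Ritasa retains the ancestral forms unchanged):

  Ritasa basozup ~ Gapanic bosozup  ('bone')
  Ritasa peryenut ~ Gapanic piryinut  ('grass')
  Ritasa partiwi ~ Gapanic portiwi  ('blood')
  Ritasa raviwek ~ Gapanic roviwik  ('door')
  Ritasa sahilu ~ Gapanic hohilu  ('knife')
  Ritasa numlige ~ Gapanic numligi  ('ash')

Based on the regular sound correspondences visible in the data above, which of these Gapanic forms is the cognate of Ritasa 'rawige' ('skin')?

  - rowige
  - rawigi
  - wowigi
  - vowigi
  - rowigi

rowigi

basozup ~ bosozup, sahilu ~ hohilu — Ritasa a corresponds to Gapanic o after a consonant, before a consonant other than r, m, n, p, b, f, v.
numlige ~ numligi — Ritasa e corresponds to Gapanic i word-finally.
Applying these to Ritasa 'rawige':
  rawige → rowige   (a→o after a consonant, before a consonant other than r, m, n, p, b, f, v)
  rowige → rowigi   (e→i word-finally)
So the Gapanic cognate is 'rowigi'.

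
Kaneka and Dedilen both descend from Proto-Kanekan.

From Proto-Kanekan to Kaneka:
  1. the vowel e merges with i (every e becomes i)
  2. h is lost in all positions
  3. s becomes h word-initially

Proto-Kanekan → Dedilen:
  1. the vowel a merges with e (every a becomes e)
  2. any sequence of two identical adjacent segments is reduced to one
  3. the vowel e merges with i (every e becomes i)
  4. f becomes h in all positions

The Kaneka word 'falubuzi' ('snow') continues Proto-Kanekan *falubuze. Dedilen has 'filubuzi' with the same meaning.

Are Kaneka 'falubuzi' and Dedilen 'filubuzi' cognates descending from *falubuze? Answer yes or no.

no

Derive the expected Dedilen reflex of *falubuze:
Dedilen: *falubuze > felubuze > filubuzi > hilubuzi  (by vowel merger, vowel merger, unconditioned shift)
The regular Dedilen reflex would be 'hilubuzi', but the attested form is 'filubuzi'. The correspondence is irregular, so they are not cognates (the Dedilen form has a different source).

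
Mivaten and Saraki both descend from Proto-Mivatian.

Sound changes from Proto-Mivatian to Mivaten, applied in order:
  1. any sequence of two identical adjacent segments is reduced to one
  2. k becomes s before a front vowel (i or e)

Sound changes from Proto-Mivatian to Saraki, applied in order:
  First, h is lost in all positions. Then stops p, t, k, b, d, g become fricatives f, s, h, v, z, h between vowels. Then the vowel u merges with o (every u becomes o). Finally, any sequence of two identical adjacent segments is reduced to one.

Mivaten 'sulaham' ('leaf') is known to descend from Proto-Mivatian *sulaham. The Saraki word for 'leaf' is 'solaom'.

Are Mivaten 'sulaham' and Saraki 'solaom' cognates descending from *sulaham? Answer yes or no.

Derive the expected Saraki reflex of *sulaham:
Saraki: start from *sulaham.
  rule 1 (h-loss): sulaham → sulaam
  rule 2: no change — sulaam
  rule 3 (vowel merger): sulaam → solaam
  rule 4 (degemination): solaam → solam
  ⇒ Saraki solam
The regular Saraki reflex would be 'solam', but the attested form is 'solaom'. The correspondence is irregular, so they are not cognates (the Saraki form has a different source).

no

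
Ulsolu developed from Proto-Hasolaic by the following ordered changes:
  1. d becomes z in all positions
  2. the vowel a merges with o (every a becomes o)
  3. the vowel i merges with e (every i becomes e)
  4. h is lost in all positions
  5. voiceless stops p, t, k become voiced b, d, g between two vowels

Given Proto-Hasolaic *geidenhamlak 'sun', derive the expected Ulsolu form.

geezenomlok

Ulsolu: start from *geidenhamlak.
  rule 1 (unconditioned shift): geidenhamlak → geizenhamlak
  rule 2 (vowel merger): geizenhamlak → geizenhomlok
  rule 3 (vowel merger): geizenhomlok → geezenhomlok
  rule 4 (h-loss): geezenhomlok → geezenomlok
  rule 5: no change — geezenomlok
  ⇒ Ulsolu geezenomlok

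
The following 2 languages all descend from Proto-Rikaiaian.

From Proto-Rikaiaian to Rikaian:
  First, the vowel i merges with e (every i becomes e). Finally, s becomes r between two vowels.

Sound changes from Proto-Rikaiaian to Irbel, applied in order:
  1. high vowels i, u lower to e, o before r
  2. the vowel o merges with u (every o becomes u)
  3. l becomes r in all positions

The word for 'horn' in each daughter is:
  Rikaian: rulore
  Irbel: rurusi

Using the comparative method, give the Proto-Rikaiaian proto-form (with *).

Position 4: Rikaian has o, Irbel has u. Rikaian preserves o here (none of its changes turn any other segment into o), so the proto-segment is *o.
Position 5: Rikaian has r, Irbel has s. Irbel preserves s here (none of its changes turn any other segment into s), so the proto-segment is *s.
Continuing position by position gives *rulosi; check it forward:
Rikaian: *rulosi > rulose > rulore  (by vowel merger, rhotacism)
Irbel: *rulosi
  rulosi (rule 1 does not apply)
  rulosi → rulusi   [vowel merger]
  rulusi → rurusi   [unconditioned shift]
  giving Irbel rurusi.
No other proto-form is consistent with every reflex, so the reconstruction is *rulosi.

*rulosi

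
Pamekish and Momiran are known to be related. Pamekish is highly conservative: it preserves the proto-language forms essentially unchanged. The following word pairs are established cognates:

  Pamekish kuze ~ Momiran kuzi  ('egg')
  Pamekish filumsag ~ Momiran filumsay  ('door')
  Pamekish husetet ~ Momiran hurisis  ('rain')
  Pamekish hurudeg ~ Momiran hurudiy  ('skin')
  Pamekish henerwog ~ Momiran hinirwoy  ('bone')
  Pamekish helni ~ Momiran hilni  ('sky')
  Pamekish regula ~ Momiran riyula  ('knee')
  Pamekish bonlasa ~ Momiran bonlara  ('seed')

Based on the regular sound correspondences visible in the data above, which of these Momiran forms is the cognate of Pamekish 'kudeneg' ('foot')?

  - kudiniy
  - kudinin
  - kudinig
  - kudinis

kudiniy

henerwog ~ hinirwoy — Pamekish e corresponds to Momiran i after a consonant, before a nasal.
husetet ~ hurisis, hurudeg ~ hurudiy — Pamekish e corresponds to Momiran i after a consonant, before a consonant other than r, m, n, p, b, f, v.
filumsag ~ filumsay, hurudeg ~ hurudiy — Pamekish g corresponds to Momiran y word-finally.
Applying these to Pamekish 'kudeneg':
  kudeneg → kudineg   (e→i after a consonant, before a nasal)
  kudineg → kudinig   (e→i after a consonant, before a consonant other than r, m, n, p, b, f, v)
  kudinig → kudiniy   (g→y word-finally)
So the Momiran cognate is 'kudiniy'.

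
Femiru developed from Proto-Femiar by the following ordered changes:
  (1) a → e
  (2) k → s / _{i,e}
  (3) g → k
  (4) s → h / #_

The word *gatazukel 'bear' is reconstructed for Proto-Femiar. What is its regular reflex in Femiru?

Femiru: *gatazukel
  gatazukel → getezukel   [vowel merger]
  getezukel → getezusel   [palatalisation]
  getezusel → ketezusel   [unconditioned shift]
  ketezusel (rule 4 does not apply)
  giving Femiru ketezusel.

ketezusel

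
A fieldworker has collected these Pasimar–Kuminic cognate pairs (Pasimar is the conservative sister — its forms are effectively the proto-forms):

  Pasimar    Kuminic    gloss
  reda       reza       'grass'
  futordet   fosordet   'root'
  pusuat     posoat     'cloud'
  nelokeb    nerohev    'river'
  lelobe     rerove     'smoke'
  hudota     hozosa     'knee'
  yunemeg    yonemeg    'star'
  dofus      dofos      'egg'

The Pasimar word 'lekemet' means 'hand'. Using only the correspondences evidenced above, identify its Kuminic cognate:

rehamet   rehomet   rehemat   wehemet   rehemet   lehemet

lelobe ~ rerove — Pasimar l corresponds to Kuminic r word-initially before a front vowel.
nelokeb ~ nerohev — Pasimar k corresponds to Kuminic h between vowels (before a front vowel).
Applying these to Pasimar 'lekemet':
  lekemet → rekemet   (l→r word-initially before a front vowel)
  rekemet → rehemet   (k→h between vowels (before a front vowel))
So the Kuminic cognate is 'rehemet'.

rehemet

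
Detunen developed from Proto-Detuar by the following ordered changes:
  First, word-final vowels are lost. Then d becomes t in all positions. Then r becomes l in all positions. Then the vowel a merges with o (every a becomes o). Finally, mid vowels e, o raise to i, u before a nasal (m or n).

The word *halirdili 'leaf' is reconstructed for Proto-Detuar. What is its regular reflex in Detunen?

Detunen: *halirdili > halirdil > halirtil > haliltil > holiltil  (by apocope, unconditioned shift, unconditioned shift, vowel merger)

holiltil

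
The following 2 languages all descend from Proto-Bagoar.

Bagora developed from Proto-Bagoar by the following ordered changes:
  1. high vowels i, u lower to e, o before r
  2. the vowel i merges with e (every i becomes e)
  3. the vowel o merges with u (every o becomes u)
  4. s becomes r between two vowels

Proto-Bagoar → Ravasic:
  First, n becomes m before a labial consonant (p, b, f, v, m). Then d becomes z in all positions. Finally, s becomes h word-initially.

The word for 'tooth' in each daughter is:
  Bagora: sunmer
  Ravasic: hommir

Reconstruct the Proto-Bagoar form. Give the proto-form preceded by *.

*sonmir

Position 2: Bagora has u, Ravasic has o. Ravasic preserves o here (none of its changes turn any other segment into o), so the proto-segment is *o.
Position 3: Bagora has n, Ravasic has m. Bagora preserves n here (none of its changes turn any other segment into n), so the proto-segment is *n.
Position 1: Bagora has s, Ravasic has h. Bagora preserves s here (none of its changes turn any other segment into s), so the proto-segment is *s.
Continuing position by position gives *sonmir; check it forward:
Bagora: *sonmir > sonmer > sunmer  (by pre-rhotic lowering, vowel merger)
Ravasic: start from *sonmir.
  rule 1 (nasal place assimilation): sonmir → sommir
  rule 2: no change — sommir
  rule 3 (debuccalisation): sommir → hommir
  ⇒ Ravasic hommir
Only *sonmir yields all of Bagora sunmer, Ravasic hommir.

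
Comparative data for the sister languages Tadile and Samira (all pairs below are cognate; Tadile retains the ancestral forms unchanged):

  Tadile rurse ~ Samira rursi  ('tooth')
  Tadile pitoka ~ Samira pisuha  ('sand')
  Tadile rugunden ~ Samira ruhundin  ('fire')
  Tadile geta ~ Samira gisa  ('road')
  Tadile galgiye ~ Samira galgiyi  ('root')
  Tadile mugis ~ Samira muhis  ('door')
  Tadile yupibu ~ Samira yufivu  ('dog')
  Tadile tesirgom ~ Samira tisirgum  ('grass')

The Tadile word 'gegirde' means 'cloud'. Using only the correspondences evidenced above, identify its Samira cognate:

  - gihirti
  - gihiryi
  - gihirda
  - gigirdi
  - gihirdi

gihirdi

geta ~ gisa, tesirgom ~ tisirgum — Tadile e corresponds to Samira i after a consonant, before a consonant other than r, m, n, p, b, f, v.
mugis ~ muhis — Tadile g corresponds to Samira h between vowels (before a front vowel).
rurse ~ rursi, galgiye ~ galgiyi — Tadile e corresponds to Samira i word-finally.
Applying these to Tadile 'gegirde':
  gegirde → gigirde   (e→i after a consonant, before a consonant other than r, m, n, p, b, f, v)
  gigirde → gihirde   (g→h between vowels (before a front vowel))
  gihirde → gihirdi   (e→i word-finally)
So the Samira cognate is 'gihirdi'.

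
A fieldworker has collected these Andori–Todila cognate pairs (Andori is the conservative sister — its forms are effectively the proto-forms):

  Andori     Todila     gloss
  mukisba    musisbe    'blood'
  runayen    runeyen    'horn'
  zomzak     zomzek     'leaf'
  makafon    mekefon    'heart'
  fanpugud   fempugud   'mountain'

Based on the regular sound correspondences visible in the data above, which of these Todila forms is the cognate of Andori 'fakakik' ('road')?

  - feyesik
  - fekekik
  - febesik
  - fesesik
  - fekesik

fekesik

runayen ~ runeyen, zomzak ~ zomzek — Andori a corresponds to Todila e after a consonant, before a consonant other than r, m, n, p, b, f, v.
mukisba ~ musisbe — Andori k corresponds to Todila s between vowels (before a front vowel).
Applying these to Andori 'fakakik':
  fakakik → fekakik   (a→e after a consonant, before a consonant other than r, m, n, p, b, f, v)
  fekakik → fekekik   (a→e after a consonant, before a consonant other than r, m, n, p, b, f, v)
  fekekik → fekesik   (k→s between vowels (before a front vowel))
So the Todila cognate is 'fekesik'.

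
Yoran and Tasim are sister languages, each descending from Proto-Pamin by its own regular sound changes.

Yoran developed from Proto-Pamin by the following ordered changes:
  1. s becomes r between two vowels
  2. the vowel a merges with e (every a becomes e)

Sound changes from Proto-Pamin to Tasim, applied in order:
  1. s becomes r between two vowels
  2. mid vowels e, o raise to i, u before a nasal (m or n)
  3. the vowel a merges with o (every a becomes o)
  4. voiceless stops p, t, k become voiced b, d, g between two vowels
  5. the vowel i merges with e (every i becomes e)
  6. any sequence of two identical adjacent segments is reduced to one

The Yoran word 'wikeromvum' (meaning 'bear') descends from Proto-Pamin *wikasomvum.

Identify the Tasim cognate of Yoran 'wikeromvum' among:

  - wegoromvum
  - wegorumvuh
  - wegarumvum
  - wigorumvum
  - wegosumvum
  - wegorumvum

wegorumvum

Tasim: *wikasomvum > wikaromvum > wikarumvum > wikorumvum > wigorumvum > wegorumvum  (by rhotacism, pre-nasal raising, vowel merger, intervocalic voicing, vowel merger)
The other candidates each miss or misapply at least one Tasim change.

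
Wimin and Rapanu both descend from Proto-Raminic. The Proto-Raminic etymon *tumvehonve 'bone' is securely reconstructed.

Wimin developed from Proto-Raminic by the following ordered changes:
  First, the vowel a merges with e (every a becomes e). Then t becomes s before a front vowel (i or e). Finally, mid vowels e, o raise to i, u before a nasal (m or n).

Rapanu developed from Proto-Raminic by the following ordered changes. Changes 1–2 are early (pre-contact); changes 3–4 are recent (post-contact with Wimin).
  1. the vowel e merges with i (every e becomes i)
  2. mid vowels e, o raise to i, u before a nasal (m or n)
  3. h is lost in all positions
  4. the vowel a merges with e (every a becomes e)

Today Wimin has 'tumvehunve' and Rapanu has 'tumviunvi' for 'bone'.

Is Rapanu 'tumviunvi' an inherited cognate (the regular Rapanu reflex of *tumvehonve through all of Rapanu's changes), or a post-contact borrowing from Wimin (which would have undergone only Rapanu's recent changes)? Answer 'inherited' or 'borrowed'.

inherited

If inherited, *tumvehonve would pass through all of Rapanu's changes:
Rapanu: *tumvehonve > tumvihonvi > tumvihunvi > tumviunvi  (by vowel merger, pre-nasal raising, h-loss)
If borrowed from Wimin 'tumvehunve' after the early changes, it would undergo only the recent ones:
  rule 3 (h-loss): tumvehunve → tumveunve
  rule 4 (vowel merger): no change (tumveunve)
  ⇒ as a loan: tumveunve
Rapanu 'tumviunvi' matches the inherited outcome exactly, so it is an inherited cognate, not a loan.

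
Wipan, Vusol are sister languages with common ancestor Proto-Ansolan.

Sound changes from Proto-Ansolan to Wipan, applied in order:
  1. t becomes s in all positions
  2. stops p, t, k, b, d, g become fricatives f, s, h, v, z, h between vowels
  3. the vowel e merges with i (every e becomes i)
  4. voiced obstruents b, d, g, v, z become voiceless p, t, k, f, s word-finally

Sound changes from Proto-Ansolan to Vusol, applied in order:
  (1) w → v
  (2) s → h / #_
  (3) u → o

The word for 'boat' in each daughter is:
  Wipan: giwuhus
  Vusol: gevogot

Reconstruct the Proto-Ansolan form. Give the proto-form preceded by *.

Position 3: Wipan has w, Vusol has v. Wipan preserves w here (none of its changes turn any other segment into w), so the proto-segment is *w.
Position 6: Wipan has u, Vusol has o. Wipan preserves u here (none of its changes turn any other segment into u), so the proto-segment is *u.
Position 5: Wipan has h, Vusol has g. Vusol preserves g here (none of its changes turn any other segment into g), so the proto-segment is *g.
This points to *gewugut. Verify forward in each daughter:
Wipan: start from *gewugut.
  rule 1 (unconditioned shift): gewugut → gewugus
  rule 2 (intervocalic lenition): gewugus → gewuhus
  rule 3 (vowel merger): gewuhus → giwuhus
  rule 4: no change — giwuhus
  ⇒ Wipan giwuhus
Vusol: *gewugut
  gewugut → gevugut   [unconditioned shift]
  gevugut (rule 2 does not apply)
  gevugut → gevogot   [vowel merger]
  giving Vusol gevogot.
No other proto-form is consistent with every reflex, so the reconstruction is *gewugut.

*gewugut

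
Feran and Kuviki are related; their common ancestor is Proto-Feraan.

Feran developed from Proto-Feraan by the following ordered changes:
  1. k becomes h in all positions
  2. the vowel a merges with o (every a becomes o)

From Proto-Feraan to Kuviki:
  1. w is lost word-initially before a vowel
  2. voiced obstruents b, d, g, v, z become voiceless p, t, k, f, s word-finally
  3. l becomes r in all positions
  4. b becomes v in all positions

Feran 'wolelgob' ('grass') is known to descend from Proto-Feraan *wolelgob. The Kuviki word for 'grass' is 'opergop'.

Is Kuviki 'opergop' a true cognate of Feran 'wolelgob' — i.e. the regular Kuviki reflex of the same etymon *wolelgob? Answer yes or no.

no

Derive the expected Kuviki reflex of *wolelgob:
Kuviki: *wolelgob
  wolelgob → olelgob   [glide loss]
  olelgob → olelgop   [final devoicing]
  olelgop → orergop   [unconditioned shift]
  orergop (rule 4 does not apply)
  giving Kuviki orergop.
The regular Kuviki reflex would be 'orergop', but the attested form is 'opergop'. The correspondence is irregular, so they are not cognates (the Kuviki form has a different source).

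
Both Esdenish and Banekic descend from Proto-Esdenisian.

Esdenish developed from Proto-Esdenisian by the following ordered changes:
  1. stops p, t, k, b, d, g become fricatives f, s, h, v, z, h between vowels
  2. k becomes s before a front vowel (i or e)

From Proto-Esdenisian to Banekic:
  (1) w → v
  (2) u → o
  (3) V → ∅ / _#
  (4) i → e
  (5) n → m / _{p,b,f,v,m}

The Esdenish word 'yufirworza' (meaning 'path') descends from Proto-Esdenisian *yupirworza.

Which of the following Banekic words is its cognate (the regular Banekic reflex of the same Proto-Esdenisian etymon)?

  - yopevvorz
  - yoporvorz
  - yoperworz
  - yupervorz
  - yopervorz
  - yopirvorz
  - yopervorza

Banekic: start from *yupirworza.
  rule 1 (unconditioned shift): yupirworza → yupirvorza
  rule 2 (vowel merger): yupirvorza → yopirvorza
  rule 3 (apocope): yopirvorza → yopirvorz
  rule 4 (vowel merger): yopirvorz → yopervorz
  rule 5: no change — yopervorz
  ⇒ Banekic yopervorz
Only 'yopervorz' matches the regular Banekic development of *yupirworza.

yopervorz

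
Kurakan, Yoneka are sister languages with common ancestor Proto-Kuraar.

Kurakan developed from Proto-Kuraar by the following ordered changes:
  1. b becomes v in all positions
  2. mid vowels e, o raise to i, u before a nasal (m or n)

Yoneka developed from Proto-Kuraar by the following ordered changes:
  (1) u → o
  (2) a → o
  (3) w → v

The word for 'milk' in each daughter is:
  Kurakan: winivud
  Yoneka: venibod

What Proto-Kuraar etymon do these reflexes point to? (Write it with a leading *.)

*wenibud

Position 5: Kurakan has v, Yoneka has b. Yoneka preserves b here (none of its changes turn any other segment into b), so the proto-segment is *b.
Position 1: Kurakan has w, Yoneka has v. Kurakan preserves w here (none of its changes turn any other segment into w), so the proto-segment is *w.
Position 6: Kurakan has u, Yoneka has o. Taking the neighbouring segments as reconstructed: Kurakan u can only go back to *u; Yoneka o could go back to *a or *o or *u — the one source consistent with every daughter is *u.
Continuing position by position gives *wenibud; check it forward:
Kurakan: *wenibud
  wenibud → wenivud   [unconditioned shift]
  wenivud → winivud   [pre-nasal raising]
  giving Kurakan winivud.
Yoneka: start from *wenibud.
  rule 1 (vowel merger): wenibud → wenibod
  rule 2: no change — wenibod
  rule 3 (unconditioned shift): wenibod → venibod
  ⇒ Yoneka venibod
No other proto-form is consistent with every reflex, so the reconstruction is *wenibud.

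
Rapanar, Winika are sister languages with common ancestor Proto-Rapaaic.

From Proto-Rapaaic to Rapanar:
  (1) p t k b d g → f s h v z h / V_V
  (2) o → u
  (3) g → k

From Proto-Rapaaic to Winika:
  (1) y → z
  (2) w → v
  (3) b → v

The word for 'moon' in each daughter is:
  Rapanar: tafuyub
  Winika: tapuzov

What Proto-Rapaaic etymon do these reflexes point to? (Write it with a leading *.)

*tapuyob

Position 3: Rapanar has f, Winika has p. Winika preserves p here (none of its changes turn any other segment into p), so the proto-segment is *p.
Position 7: Rapanar has b, Winika has v. Rapanar preserves b here (none of its changes turn any other segment into b), so the proto-segment is *b.
This points to *tapuyob. Verify forward in each daughter:
Rapanar: start from *tapuyob.
  rule 1 (intervocalic lenition): tapuyob → tafuyob
  rule 2 (vowel merger): tafuyob → tafuyub
  rule 3: no change — tafuyub
  ⇒ Rapanar tafuyub
Winika: start from *tapuyob.
  rule 1 (unconditioned shift): tapuyob → tapuzob
  rule 2: no change — tapuzob
  rule 3 (unconditioned shift): tapuzob → tapuzov
  ⇒ Winika tapuzov
Only *tapuyob yields all of Rapanar tafuyub, Winika tapuzov.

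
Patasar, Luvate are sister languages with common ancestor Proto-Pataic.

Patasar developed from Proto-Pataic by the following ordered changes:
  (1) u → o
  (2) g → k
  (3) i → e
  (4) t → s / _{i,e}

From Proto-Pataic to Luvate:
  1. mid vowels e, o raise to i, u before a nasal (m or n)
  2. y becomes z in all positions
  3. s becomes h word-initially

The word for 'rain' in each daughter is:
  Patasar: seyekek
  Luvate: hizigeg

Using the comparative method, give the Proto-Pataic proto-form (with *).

Position 1: Patasar has s, Luvate has h. Taking the neighbouring segments as reconstructed: Patasar s could go back to *t or *s; Luvate h could go back to *s or *h — the one source consistent with every daughter is *s.
Position 2: Patasar has e, Luvate has i. Taking the neighbouring segments as reconstructed: Patasar e could go back to *e or *i; Luvate i can only go back to *i — the one source consistent with every daughter is *i.
Position 3: Patasar has y, Luvate has z. Patasar preserves y here (none of its changes turn any other segment into y), so the proto-segment is *y.
This points to *siyigeg. Verify forward in each daughter:
Patasar: *siyigeg > siyikek > seyekek  (by unconditioned shift, vowel merger)
Luvate: start from *siyigeg.
  rule 1: no change — siyigeg
  rule 2 (unconditioned shift): siyigeg → sizigeg
  rule 3 (debuccalisation): sizigeg → hizigeg
  ⇒ Luvate hizigeg
No other proto-form is consistent with every reflex, so the reconstruction is *siyigeg.

*siyigeg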